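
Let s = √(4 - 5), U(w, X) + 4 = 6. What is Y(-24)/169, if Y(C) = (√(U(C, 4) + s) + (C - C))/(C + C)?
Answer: -√(2 + I)/8112 ≈ -0.00017941 - 4.2352e-5*I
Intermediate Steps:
U(w, X) = 2 (U(w, X) = -4 + 6 = 2)
s = I (s = √(-1) = I ≈ 1.0*I)
Y(C) = √(2 + I)/(2*C) (Y(C) = (√(2 + I) + (C - C))/(C + C) = (√(2 + I) + 0)/((2*C)) = √(2 + I)*(1/(2*C)) = √(2 + I)/(2*C))
Y(-24)/169 = ((½)*√(2 + I)/(-24))/169 = ((½)*(-1/24)*√(2 + I))*(1/169) = -√(2 + I)/48*(1/169) = -√(2 + I)/8112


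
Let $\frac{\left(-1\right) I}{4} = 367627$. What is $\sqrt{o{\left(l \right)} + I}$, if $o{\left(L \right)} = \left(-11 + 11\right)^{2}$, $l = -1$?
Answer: $2 i \sqrt{367627} \approx 1212.6 i$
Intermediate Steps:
$I = -1470508$ ($I = \left(-4\right) 367627 = -1470508$)
$o{\left(L \right)} = 0$ ($o{\left(L \right)} = 0^{2} = 0$)
$\sqrt{o{\left(l \right)} + I} = \sqrt{0 - 1470508} = \sqrt{-1470508} = 2 i \sqrt{367627}$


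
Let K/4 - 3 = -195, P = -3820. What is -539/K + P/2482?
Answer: -797981/953088 ≈ -0.83726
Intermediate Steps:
K = -768 (K = 12 + 4*(-195) = 12 - 780 = -768)
-539/K + P/2482 = -539/(-768) - 3820/2482 = -539*(-1/768) - 3820*1/2482 = 539/768 - 1910/1241 = -797981/953088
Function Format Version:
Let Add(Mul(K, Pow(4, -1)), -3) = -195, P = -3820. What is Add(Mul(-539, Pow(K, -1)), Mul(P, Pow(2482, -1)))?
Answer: Rational(-797981, 953088) ≈ -0.83726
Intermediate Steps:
K = -768 (K = Add(12, Mul(4, -195)) = Add(12, -780) = -768)
Add(Mul(-539, Pow(K, -1)), Mul(P, Pow(2482, -1))) = Add(Mul(-539, Pow(-768, -1)), Mul(-3820, Pow(2482, -1))) = Add(Mul(-539, Rational(-1, 768)), Mul(-3820, Rational(1, 2482))) = Add(Rational(539, 768), Rational(-1910, 1241)) = Rational(-797981, 953088)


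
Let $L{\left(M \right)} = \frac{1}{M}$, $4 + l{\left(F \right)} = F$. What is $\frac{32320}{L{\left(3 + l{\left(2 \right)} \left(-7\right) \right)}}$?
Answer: $549440$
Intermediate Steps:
$l{\left(F \right)} = -4 + F$
$\frac{32320}{L{\left(3 + l{\left(2 \right)} \left(-7\right) \right)}} = \frac{32320}{\frac{1}{3 + \left(-4 + 2\right) \left(-7\right)}} = \frac{32320}{\frac{1}{3 - -14}} = \frac{32320}{\frac{1}{3 + 14}} = \frac{32320}{\frac{1}{17}} = 32320 \frac{1}{\frac{1}{17}} = 32320 \cdot 17 = 549440$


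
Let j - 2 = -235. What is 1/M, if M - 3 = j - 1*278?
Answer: -1/508 ≈ -0.0019685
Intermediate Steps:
j = -233 (j = 2 - 235 = -233)
M = -508 (M = 3 + (-233 - 1*278) = 3 + (-233 - 278) = 3 - 511 = -508)
1/M = 1/(-508) = -1/508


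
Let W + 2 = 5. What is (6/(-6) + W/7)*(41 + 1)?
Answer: -24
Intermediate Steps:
W = 3 (W = -2 + 5 = 3)
(6/(-6) + W/7)*(41 + 1) = (6/(-6) + 3/7)*(41 + 1) = (6*(-1/6) + 3*(1/7))*42 = (-1 + 3/7)*42 = -4/7*42 = -24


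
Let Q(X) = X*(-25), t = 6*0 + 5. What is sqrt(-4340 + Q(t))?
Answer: I*sqrt(4465) ≈ 66.821*I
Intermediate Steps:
t = 5 (t = 0 + 5 = 5)
Q(X) = -25*X
sqrt(-4340 + Q(t)) = sqrt(-4340 - 25*5) = sqrt(-4340 - 125) = sqrt(-4465) = I*sqrt(4465)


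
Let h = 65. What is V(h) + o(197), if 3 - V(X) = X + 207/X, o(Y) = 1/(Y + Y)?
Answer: -1669313/25610 ≈ -65.182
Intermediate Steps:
o(Y) = 1/(2*Y)
V(X) = 3 - X - 207/X (V(X) = 3 - (X + 207/X) = 3 + (-X - 207/X) = 3 - X - 207/X)
V(h) + o(197) = (3 - 1*65 - 207/65) + (½)/197 = (3 - 65 - 207*1/65) + (½)*(1/197) = (3 - 65 - 207/65) + 1/394 = -4237/65 + 1/394 = -1669313/25610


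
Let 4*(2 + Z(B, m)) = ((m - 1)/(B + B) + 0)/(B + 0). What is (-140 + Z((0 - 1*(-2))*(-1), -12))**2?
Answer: 20766249/1024 ≈ 20280.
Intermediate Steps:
Z(B, m) = -2 + (-1 + m)/(8*B**2) (Z(B, m) = -2 + (((m - 1)/(B + B) + 0)/(B + 0))/4 = -2 + (((-1 + m)/((2*B)) + 0)/B)/4 = -2 + (((-1 + m)*(1/(2*B)) + 0)/B)/4 = -2 + (((-1 + m)/(2*B) + 0)/B)/4 = -2 + (((-1 + m)/(2*B))/B)/4 = -2 + ((-1 + m)/(2*B**2))/4 = -2 + (-1 + m)/(8*B**2))
(-140 + Z((0 - 1*(-2))*(-1), -12))**2 = (-140 + (-1 - 12 - 16*(0 - 1*(-2))**2)/(8*((0 - 1*(-2))*(-1))**2))**2 = (-140 + (-1 - 12 - 16*(0 + 2)**2)/(8*((0 + 2)*(-1))**2))**2 = (-140 + (-1 - 12 - 16*(2*(-1))**2)/(8*(2*(-1))**2))**2 = (-140 + (1/8)*(-1 - 12 - 16*(-2)**2)/(-2)**2)**2 = (-140 + (1/8)*(1/4)*(-1 - 12 - 16*4))**2 = (-140 + (1/8)*(1/4)*(-1 - 12 - 64))**2 = (-140 + (1/8)*(1/4)*(-77))**2 = (-140 - 77/32)**2 = (-4557/32)**2 = 20766249/1024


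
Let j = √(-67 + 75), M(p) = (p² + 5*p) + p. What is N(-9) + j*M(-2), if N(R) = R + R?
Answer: -18 - 16*√2 ≈ -40.627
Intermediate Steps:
N(R) = 2*R
M(p) = p² + 6*p
j = 2*√2 (j = √8 = 2*√2 ≈ 2.8284)
N(-9) + j*M(-2) = 2*(-9) + (2*√2)*(-2*(6 - 2)) = -18 + (2*√2)*(-2*4) = -18 + (2*√2)*(-8) = -18 - 16*√2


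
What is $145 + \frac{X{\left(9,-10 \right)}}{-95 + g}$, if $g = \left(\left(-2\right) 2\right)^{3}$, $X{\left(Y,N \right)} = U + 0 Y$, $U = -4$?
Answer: $\frac{23059}{159} \approx 145.03$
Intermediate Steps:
$X{\left(Y,N \right)} = -4$ ($X{\left(Y,N \right)} = -4 + 0 Y = -4 + 0 = -4$)
$g = -64$ ($g = \left(-4\right)^{3} = -64$)
$145 + \frac{X{\left(9,-10 \right)}}{-95 + g} = 145 + \frac{1}{-95 - 64} \left(-4\right) = 145 + \frac{1}{-159} \left(-4\right) = 145 - - \frac{4}{159} = 145 + \frac{4}{159} = \frac{23059}{159}$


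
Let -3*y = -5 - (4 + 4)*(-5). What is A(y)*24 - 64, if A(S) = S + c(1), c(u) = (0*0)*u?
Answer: -344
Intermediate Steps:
c(u) = 0 (c(u) = 0*u = 0)
y = -35/3 (y = -(-5 - (4 + 4)*(-5))/3 = -(-5 - 8*(-5))/3 = -(-5 - 1*(-40))/3 = -(-5 + 40)/3 = -⅓*35 = -35/3 ≈ -11.667)
A(S) = S (A(S) = S + 0 = S)
A(y)*24 - 64 = -35/3*24 - 64 = -280 - 64 = -344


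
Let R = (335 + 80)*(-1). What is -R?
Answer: 415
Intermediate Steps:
R = -415 (R = 415*(-1) = -415)
-R = -1*(-415) = 415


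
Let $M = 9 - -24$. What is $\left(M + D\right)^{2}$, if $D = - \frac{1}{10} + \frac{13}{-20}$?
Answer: $\frac{16641}{16} \approx 1040.1$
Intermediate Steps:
$M = 33$ ($M = 9 + 24 = 33$)
$D = - \frac{3}{4}$ ($D = \left(-1\right) \frac{1}{10} + 13 \left(- \frac{1}{20}\right) = - \frac{1}{10} - \frac{13}{20} = - \frac{3}{4} \approx -0.75$)
$\left(M + D\right)^{2} = \left(33 - \frac{3}{4}\right)^{2} = \left(\frac{129}{4}\right)^{2} = \frac{16641}{16}$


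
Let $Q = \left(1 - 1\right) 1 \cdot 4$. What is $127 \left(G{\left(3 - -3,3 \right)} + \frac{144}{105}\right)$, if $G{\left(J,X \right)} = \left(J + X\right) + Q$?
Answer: $\frac{46101}{35} \approx 1317.2$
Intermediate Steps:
$Q = 0$ ($Q = 0 \cdot 4 = 0$)
$G{\left(J,X \right)} = J + X$ ($G{\left(J,X \right)} = \left(J + X\right) + 0 = J + X$)
$127 \left(G{\left(3 - -3,3 \right)} + \frac{144}{105}\right) = 127 \left(\left(\left(3 - -3\right) + 3\right) + \frac{144}{105}\right) = 127 \left(\left(\left(3 + 3\right) + 3\right) + 144 \cdot \frac{1}{105}\right) = 127 \left(\left(6 + 3\right) + \frac{48}{35}\right) = 127 \left(9 + \frac{48}{35}\right) = 127 \cdot \frac{363}{35} = \frac{46101}{35}$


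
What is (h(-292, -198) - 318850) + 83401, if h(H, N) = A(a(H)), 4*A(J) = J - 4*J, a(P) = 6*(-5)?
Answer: -470853/2 ≈ -2.3543e+5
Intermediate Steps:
a(P) = -30
A(J) = -3*J/4 (A(J) = (J - 4*J)/4 = (-3*J)/4 = -3*J/4)
h(H, N) = 45/2 (h(H, N) = -¾*(-30) = 45/2)
(h(-292, -198) - 318850) + 83401 = (45/2 - 318850) + 83401 = -637655/2 + 83401 = -470853/2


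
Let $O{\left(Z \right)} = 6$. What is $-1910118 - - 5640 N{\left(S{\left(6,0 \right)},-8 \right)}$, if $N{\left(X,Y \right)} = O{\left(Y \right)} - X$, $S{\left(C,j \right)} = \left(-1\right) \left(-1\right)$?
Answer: $-1881918$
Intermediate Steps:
$S{\left(C,j \right)} = 1$
$N{\left(X,Y \right)} = 6 - X$
$-1910118 - - 5640 N{\left(S{\left(6,0 \right)},-8 \right)} = -1910118 - - 5640 \left(6 - 1\right) = -1910118 - \left(-5640\right) 5 = -1910118 - -28200 = -1910118 + 28200 = -1881918$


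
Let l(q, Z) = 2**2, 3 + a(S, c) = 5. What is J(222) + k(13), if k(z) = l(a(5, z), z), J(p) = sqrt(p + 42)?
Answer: 4 + 2*sqrt(66) ≈ 20.248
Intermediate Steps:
a(S, c) = 2 (a(S, c) = -3 + 5 = 2)
J(p) = sqrt(42 + p)
l(q, Z) = 4
k(z) = 4
J(222) + k(13) = sqrt(42 + 222) + 4 = sqrt(264) + 4 = 2*sqrt(66) + 4 = 4 + 2*sqrt(66)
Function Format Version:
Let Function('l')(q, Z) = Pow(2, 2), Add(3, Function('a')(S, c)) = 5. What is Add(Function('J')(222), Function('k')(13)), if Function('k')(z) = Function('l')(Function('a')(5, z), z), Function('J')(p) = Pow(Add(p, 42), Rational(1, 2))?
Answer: Add(4, Mul(2, Pow(66, Rational(1, 2)))) ≈ 20.248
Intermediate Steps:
Function('a')(S, c) = 2 (Function('a')(S, c) = Add(-3, 5) = 2)
Function('J')(p) = Pow(Add(42, p), Rational(1, 2))
Function('l')(q, Z) = 4
Function('k')(z) = 4
Add(Function('J')(222), Function('k')(13)) = Add(Pow(Add(42, 222), Rational(1, 2)), 4) = Add(Pow(264, Rational(1, 2)), 4) = Add(Mul(2, Pow(66, Rational(1, 2))), 4) = Add(4, Mul(2, Pow(66, Rational(1, 2))))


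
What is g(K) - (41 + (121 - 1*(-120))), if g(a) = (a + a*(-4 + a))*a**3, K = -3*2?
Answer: -11946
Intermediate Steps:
K = -6
g(a) = a**3*(a + a*(-4 + a))
g(K) - (41 + (121 - 1*(-120))) = (-6)**4*(-3 - 6) - (41 + (121 - 1*(-120))) = 1296*(-9) - (41 + (121 + 120)) = -11664 - (41 + 241) = -11664 - 1*282 = -11664 - 282 = -11946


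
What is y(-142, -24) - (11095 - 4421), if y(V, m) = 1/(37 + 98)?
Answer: -900989/135 ≈ -6674.0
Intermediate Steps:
y(V, m) = 1/135
y(-142, -24) - (11095 - 4421) = 1/135 - (11095 - 4421) = 1/135 - 1*6674 = 1/135 - 6674 = -900989/135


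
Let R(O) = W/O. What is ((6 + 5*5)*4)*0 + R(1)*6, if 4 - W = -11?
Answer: 90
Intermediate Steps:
W = 15 (W = 4 - 1*(-11) = 4 + 11 = 15)
R(O) = 15/O
((6 + 5*5)*4)*0 + R(1)*6 = ((6 + 5*5)*4)*0 + (15/1)*6 = ((6 + 25)*4)*0 + (15*1)*6 = (31*4)*0 + 15*6 = 124*0 + 90 = 0 + 90 = 90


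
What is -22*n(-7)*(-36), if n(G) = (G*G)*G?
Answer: -271656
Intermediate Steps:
n(G) = G³ (n(G) = G²*G = G³)
-22*n(-7)*(-36) = -22*(-7)³*(-36) = -22*(-343)*(-36) = 7546*(-36) = -271656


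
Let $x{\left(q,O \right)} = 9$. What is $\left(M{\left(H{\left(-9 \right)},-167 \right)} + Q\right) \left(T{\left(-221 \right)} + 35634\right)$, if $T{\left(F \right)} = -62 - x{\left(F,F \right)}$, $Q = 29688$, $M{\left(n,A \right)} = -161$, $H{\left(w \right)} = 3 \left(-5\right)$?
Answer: $1050068701$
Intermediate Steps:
$H{\left(w \right)} = -15$
$T{\left(F \right)} = -71$ ($T{\left(F \right)} = -62 - 9 = -71$)
$\left(M{\left(H{\left(-9 \right)},-167 \right)} + Q\right) \left(T{\left(-221 \right)} + 35634\right) = \left(-161 + 29688\right) \left(-71 + 35634\right) = 29527 \cdot 35563 = 1050068701$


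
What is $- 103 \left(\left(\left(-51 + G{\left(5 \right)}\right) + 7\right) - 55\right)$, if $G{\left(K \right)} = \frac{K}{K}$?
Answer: $10094$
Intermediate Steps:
$G{\left(K \right)} = 1$
$- 103 \left(\left(\left(-51 + G{\left(5 \right)}\right) + 7\right) - 55\right) = - 103 \left(\left(\left(-51 + 1\right) + 7\right) - 55\right) = - 103 \left(\left(-50 + 7\right) - 55\right) = - 103 \left(-43 - 55\right) = \left(-103\right) \left(-98\right) = 10094$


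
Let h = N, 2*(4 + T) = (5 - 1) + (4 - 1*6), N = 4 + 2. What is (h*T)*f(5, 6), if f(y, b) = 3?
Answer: -54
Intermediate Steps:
N = 6
T = -3 (T = -4 + ((5 - 1) + (4 - 1*6))/2 = -4 + (4 + (4 - 6))/2 = -4 + (4 - 2)/2 = -4 + (1/2)*2 = -4 + 1 = -3)
h = 6
(h*T)*f(5, 6) = (6*(-3))*3 = -18*3 = -54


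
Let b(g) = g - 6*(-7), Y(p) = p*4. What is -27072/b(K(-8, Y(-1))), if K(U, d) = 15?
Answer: -9024/19 ≈ -474.95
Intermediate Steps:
Y(p) = 4*p
b(g) = 42 + g (b(g) = g + 42 = 42 + g)
-27072/b(K(-8, Y(-1))) = -27072/(42 + 15) = -27072/57 = -27072*1/57 = -9024/19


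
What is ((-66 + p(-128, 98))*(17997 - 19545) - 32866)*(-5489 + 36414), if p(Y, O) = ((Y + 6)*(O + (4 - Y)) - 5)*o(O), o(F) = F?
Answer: 131667580767350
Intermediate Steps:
p(Y, O) = O*(-5 + (6 + Y)*(4 + O - Y)) (p(Y, O) = ((Y + 6)*(O + (4 - Y)) - 5)*O = ((6 + Y)*(4 + O - Y) - 5)*O = (-5 + (6 + Y)*(4 + O - Y))*O = O*(-5 + (6 + Y)*(4 + O - Y)))
((-66 + p(-128, 98))*(17997 - 19545) - 32866)*(-5489 + 36414) = ((-66 + 98*(19 - 1*(-128)² - 2*(-128) + 6*98 + 98*(-128)))*(17997 - 19545) - 32866)*(-5489 + 36414) = ((-66 + 98*(19 - 1*16384 + 256 + 588 - 12544))*(-1548) - 32866)*30925 = ((-66 + 98*(19 - 16384 + 256 + 588 - 12544))*(-1548) - 32866)*30925 = ((-66 + 98*(-28065))*(-1548) - 32866)*30925 = ((-66 - 2750370)*(-1548) - 32866)*30925 = (-2750436*(-1548) - 32866)*30925 = (4257674928 - 32866)*30925 = 4257642062*30925 = 131667580767350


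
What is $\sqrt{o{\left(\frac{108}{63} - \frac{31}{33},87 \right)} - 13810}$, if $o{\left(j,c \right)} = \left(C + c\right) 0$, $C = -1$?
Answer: $i \sqrt{13810} \approx 117.52 i$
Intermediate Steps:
$o{\left(j,c \right)} = 0$ ($o{\left(j,c \right)} = \left(-1 + c\right) 0 = 0$)
$\sqrt{o{\left(\frac{108}{63} - \frac{31}{33},87 \right)} - 13810} = \sqrt{0 - 13810} = \sqrt{-13810} = i \sqrt{13810}$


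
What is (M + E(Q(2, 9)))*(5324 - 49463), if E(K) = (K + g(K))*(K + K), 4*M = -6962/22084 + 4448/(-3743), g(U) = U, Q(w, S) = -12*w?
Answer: -16809765856835283/165320824 ≈ -1.0168e+8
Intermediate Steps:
M = -62144199/165320824 (M = (-6962/22084 + 4448/(-3743))/4 = (-6962*1/22084 + 4448*(-1/3743))/4 = (-3481/11042 - 4448/3743)/4 = (1/4)*(-62144199/41330206) = -62144199/165320824 ≈ -0.37590)
E(K) = 4*K**2 (E(K) = (K + K)*(K + K) = (2*K)*(2*K) = 4*K**2)
(M + E(Q(2, 9)))*(5324 - 49463) = (-62144199/165320824 + 4*(-12*2)**2)*(5324 - 49463) = (-62144199/165320824 + 4*(-24)**2)*(-44139) = (-62144199/165320824 + 4*576)*(-44139) = (-62144199/165320824 + 2304)*(-44139) = (380837034297/165320824)*(-44139) = -16809765856835283/165320824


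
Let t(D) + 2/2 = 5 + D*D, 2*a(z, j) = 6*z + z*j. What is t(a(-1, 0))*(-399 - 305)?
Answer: -9152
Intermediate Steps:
a(z, j) = 3*z + j*z/2 (a(z, j) = (6*z + z*j)/2 = (6*z + j*z)/2 = 3*z + j*z/2)
t(D) = 4 + D² (t(D) = -1 + (5 + D*D) = -1 + (5 + D²) = 4 + D²)
t(a(-1, 0))*(-399 - 305) = (4 + ((½)*(-1)*(6 + 0))²)*(-399 - 305) = (4 + ((½)*(-1)*6)²)*(-704) = (4 + (-3)²)*(-704) = (4 + 9)*(-704) = 13*(-704) = -9152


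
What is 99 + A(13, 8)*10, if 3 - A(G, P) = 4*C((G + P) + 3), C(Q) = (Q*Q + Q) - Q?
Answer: -22911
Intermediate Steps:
C(Q) = Q**2 (C(Q) = (Q**2 + Q) - Q = (Q + Q**2) - Q = Q**2)
A(G, P) = 3 - 4*(3 + G + P)**2 (A(G, P) = 3 - 4*((G + P) + 3)**2 = 3 - 4*(3 + G + P)**2)
99 + A(13, 8)*10 = 99 + (3 - 4*(3 + 13 + 8)**2)*10 = 99 + (3 - 4*24**2)*10 = 99 + (3 - 4*576)*10 = 99 + (3 - 2304)*10 = 99 - 2301*10 = 99 - 23010 = -22911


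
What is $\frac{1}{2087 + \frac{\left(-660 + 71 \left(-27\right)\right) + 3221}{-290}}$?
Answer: $\frac{145}{302293} \approx 0.00047967$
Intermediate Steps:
$\frac{1}{2087 + \frac{\left(-660 + 71 \left(-27\right)\right) + 3221}{-290}} = \frac{1}{2087 + \left(\left(-660 - 1917\right) + 3221\right) \left(- \frac{1}{290}\right)} = \frac{1}{2087 + \left(-2577 + 3221\right) \left(- \frac{1}{290}\right)} = \frac{1}{2087 + 644 \left(- \frac{1}{290}\right)} = \frac{1}{2087 - \frac{322}{145}} = \frac{1}{\frac{302293}{145}} = \frac{145}{302293}$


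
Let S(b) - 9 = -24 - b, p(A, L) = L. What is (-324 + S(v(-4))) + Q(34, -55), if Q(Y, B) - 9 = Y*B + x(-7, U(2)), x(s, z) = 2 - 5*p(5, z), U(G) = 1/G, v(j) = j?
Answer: -4393/2 ≈ -2196.5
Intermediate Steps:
x(s, z) = 2 - 5*z
Q(Y, B) = 17/2 + B*Y (Q(Y, B) = 9 + (Y*B + (2 - 5/2)) = 9 + (B*Y + (2 - 5*½)) = 9 + (B*Y + (2 - 5/2)) = 9 + (B*Y - ½) = 9 + (-½ + B*Y) = 17/2 + B*Y)
S(b) = -15 - b (S(b) = 9 + (-24 - b) = -15 - b)
(-324 + S(v(-4))) + Q(34, -55) = (-324 + (-15 - 1*(-4))) + (17/2 - 55*34) = (-324 + (-15 + 4)) + (17/2 - 1870) = (-324 - 11) - 3723/2 = -335 - 3723/2 = -4393/2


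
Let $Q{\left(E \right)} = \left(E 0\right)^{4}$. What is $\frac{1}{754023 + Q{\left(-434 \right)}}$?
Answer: $\frac{1}{754023} \approx 1.3262 \cdot 10^{-6}$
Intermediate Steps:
$Q{\left(E \right)} = 0$ ($Q{\left(E \right)} = 0^{4} = 0$)
$\frac{1}{754023 + Q{\left(-434 \right)}} = \frac{1}{754023 + 0} = \frac{1}{754023}$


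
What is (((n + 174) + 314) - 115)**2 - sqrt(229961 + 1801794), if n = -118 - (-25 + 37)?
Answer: 59049 - sqrt(2031755) ≈ 57624.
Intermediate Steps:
n = -130 (n = -118 - 1*12 = -118 - 12 = -130)
(((n + 174) + 314) - 115)**2 - sqrt(229961 + 1801794) = (((-130 + 174) + 314) - 115)**2 - sqrt(229961 + 1801794) = ((44 + 314) - 115)**2 - sqrt(2031755) = (358 - 115)**2 - sqrt(2031755) = 243**2 - sqrt(2031755) = 59049 - sqrt(2031755)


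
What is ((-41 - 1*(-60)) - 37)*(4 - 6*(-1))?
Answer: -180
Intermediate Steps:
((-41 - 1*(-60)) - 37)*(4 - 6*(-1)) = ((-41 + 60) - 37)*(4 + 6) = (19 - 37)*10 = -18*10 = -180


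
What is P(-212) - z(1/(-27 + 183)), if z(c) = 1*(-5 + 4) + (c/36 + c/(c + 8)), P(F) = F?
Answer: -1480041889/7014384 ≈ -211.00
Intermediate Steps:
z(c) = -1 + c/36 + c/(8 + c) (z(c) = 1*(-1) + (c*(1/36) + c/(8 + c)) = -1 + (c/36 + c/(8 + c)) = -1 + c/36 + c/(8 + c))
P(-212) - z(1/(-27 + 183)) = -212 - (-288 + (1/(-27 + 183))² + 8/(-27 + 183))/(36*(8 + 1/(-27 + 183))) = -212 - (-288 + (1/156)² + 8/156)/(36*(8 + 1/156)) = -212 - (-288 + (1/156)² + 8*(1/156))/(36*(8 + 1/156)) = -212 - (-288 + 1/24336 + 2/39)/(36*1249/156) = -212 - 156*(-7007519)/(36*1249*24336) = -212 - 1*(-7007519/7014384) = -212 + 7007519/7014384 = -1480041889/7014384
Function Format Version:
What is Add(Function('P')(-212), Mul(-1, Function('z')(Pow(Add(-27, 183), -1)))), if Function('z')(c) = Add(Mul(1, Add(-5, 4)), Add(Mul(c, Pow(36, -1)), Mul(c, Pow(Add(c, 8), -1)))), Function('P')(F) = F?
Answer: Rational(-1480041889, 7014384) ≈ -211.00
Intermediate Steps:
Function('z')(c) = Add(-1, Mul(Rational(1, 36), c), Mul(c, Pow(Add(8, c), -1))) (Function('z')(c) = Add(Mul(1, -1), Add(Mul(c, Rational(1, 36)), Mul(c, Pow(Add(8, c), -1)))) = Add(-1, Add(Mul(Rational(1, 36), c), Mul(c, Pow(Add(8, c), -1)))) = Add(-1, Mul(Rational(1, 36), c), Mul(c, Pow(Add(8, c), -1))))
Add(Function('P')(-212), Mul(-1, Function('z')(Pow(Add(-27, 183), -1)))) = Add(-212, Mul(-1, Mul(Rational(1, 36), Pow(Add(8, Pow(Add(-27, 183), -1)), -1), Add(-288, Pow(Pow(Add(-27, 183), -1), 2), Mul(8, Pow(Add(-27, 183), -1)))))) = Add(-212, Mul(-1, Mul(Rational(1, 36), Pow(Add(8, Pow(156, -1)), -1), Add(-288, Pow(Pow(156, -1), 2), Mul(8, Pow(156, -1)))))) = Add(-212, Mul(-1, Mul(Rational(1, 36), Pow(Add(8, Rational(1, 156)), -1), Add(-288, Pow(Rational(1, 156), 2), Mul(8, Rational(1, 156)))))) = Add(-212, Mul(-1, Mul(Rational(1, 36), Pow(Rational(1249, 156), -1), Add(-288, Rational(1, 24336), Rational(2, 39))))) = Add(-212, Mul(-1, Mul(Rational(1, 36), Rational(156, 1249), Rational(-7007519, 24336)))) = Add(-212, Mul(-1, Rational(-7007519, 7014384))) = Add(-212, Rational(7007519, 7014384)) = Rational(-1480041889, 7014384)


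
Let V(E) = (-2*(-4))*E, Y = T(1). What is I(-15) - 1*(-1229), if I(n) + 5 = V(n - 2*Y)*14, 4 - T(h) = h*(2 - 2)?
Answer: -1352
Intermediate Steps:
T(h) = 4 (T(h) = 4 - h*(2 - 2) = 4 - h*0 = 4 - 1*0 = 4 + 0 = 4)
Y = 4
V(E) = 8*E
I(n) = -901 + 112*n (I(n) = -5 + (8*(n - 2*4))*14 = -5 + (8*(n - 8))*14 = -5 + (8*(-8 + n))*14 = -5 + (-64 + 8*n)*14 = -5 + (-896 + 112*n) = -901 + 112*n)
I(-15) - 1*(-1229) = (-901 + 112*(-15)) - 1*(-1229) = (-901 - 1680) + 1229 = -2581 + 1229 = -1352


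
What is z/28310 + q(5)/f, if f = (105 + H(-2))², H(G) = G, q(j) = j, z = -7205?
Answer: -15259259/60068158 ≈ -0.25403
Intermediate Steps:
f = 10609 (f = (105 - 2)² = 103² = 10609)
z/28310 + q(5)/f = -7205/28310 + 5/10609 = -7205*1/28310 + 5*(1/10609) = -1441/5662 + 5/10609 = -15259259/60068158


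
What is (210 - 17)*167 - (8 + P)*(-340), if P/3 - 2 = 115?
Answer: 154291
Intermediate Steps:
P = 351 (P = 6 + 3*115 = 6 + 345 = 351)
(210 - 17)*167 - (8 + P)*(-340) = (210 - 17)*167 - (8 + 351)*(-340) = 193*167 - 359*(-340) = 32231 - 1*(-122060) = 32231 + 122060 = 154291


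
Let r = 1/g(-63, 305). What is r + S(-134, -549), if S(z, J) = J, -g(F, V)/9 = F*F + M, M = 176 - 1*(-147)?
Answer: -21206773/38628 ≈ -549.00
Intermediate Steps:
M = 323 (M = 176 + 147 = 323)
g(F, V) = -2907 - 9*F² (g(F, V) = -9*(F*F + 323) = -9*(F² + 323) = -9*(323 + F²) = -2907 - 9*F²)
r = -1/38628 (r = 1/(-2907 - 9*(-63)²) = 1/(-2907 - 9*3969) = 1/(-2907 - 35721) = 1/(-38628) = -1/38628 ≈ -2.5888e-5)
r + S(-134, -549) = -1/38628 - 549 = -21206773/38628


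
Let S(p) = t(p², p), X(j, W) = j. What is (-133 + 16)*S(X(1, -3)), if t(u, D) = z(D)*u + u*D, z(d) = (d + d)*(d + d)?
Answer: -585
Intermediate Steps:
z(d) = 4*d² (z(d) = (2*d)*(2*d) = 4*d²)
t(u, D) = D*u + 4*u*D² (t(u, D) = (4*D²)*u + u*D = 4*u*D² + D*u = D*u + 4*u*D²)
S(p) = p³*(1 + 4*p) (S(p) = p*p²*(1 + 4*p) = p³*(1 + 4*p))
(-133 + 16)*S(X(1, -3)) = (-133 + 16)*(1³*(1 + 4*1)) = -117*(1 + 4) = -117*5 = -585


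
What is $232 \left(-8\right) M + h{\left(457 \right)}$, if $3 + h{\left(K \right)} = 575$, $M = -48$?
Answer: $89660$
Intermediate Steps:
$h{\left(K \right)} = 572$ ($h{\left(K \right)} = -3 + 575 = 572$)
$232 \left(-8\right) M + h{\left(457 \right)} = 232 \left(-8\right) \left(-48\right) + 572 = \left(-1856\right) \left(-48\right) + 572 = 89088 + 572 = 89660$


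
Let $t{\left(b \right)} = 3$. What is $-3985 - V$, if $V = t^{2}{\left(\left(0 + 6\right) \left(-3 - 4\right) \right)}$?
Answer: $-3994$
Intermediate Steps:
$V = 9$ ($V = 3^{2} = 9$)
$-3985 - V = -3985 - 9 = -3994$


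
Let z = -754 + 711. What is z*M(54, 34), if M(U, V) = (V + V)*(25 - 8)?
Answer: -49708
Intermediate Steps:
M(U, V) = 34*V (M(U, V) = (2*V)*17 = 34*V)
z = -43
z*M(54, 34) = -1462*34 = -43*1156 = -49708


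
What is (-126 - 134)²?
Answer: 67600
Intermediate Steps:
(-126 - 134)² = (-260)² = 67600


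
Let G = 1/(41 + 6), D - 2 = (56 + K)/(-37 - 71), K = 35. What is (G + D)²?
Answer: 35796289/25765776 ≈ 1.3893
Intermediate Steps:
D = 125/108 (D = 2 + (56 + 35)/(-37 - 71) = 2 + 91/(-108) = 2 + 91*(-1/108) = 2 - 91/108 = 125/108 ≈ 1.1574)
G = 1/47 ≈ 0.021277
(G + D)² = (1/47 + 125/108)² = (5983/5076)² = 35796289/25765776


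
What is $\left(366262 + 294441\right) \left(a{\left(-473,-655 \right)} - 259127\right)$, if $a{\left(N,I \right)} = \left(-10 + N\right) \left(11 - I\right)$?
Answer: $-383739605915$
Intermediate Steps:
$\left(366262 + 294441\right) \left(a{\left(-473,-655 \right)} - 259127\right) = \left(366262 + 294441\right) \left(\left(-110 + 10 \left(-655\right) + 11 \left(-473\right) - \left(-655\right) \left(-473\right)\right) - 259127\right) = 660703 \left(\left(-110 - 6550 - 5203 - 309815\right) - 259127\right) = 660703 \left(-321678 - 259127\right) = 660703 \left(-580805\right) = -383739605915$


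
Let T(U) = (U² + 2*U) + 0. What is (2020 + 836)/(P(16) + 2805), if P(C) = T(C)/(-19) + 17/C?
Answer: 124032/121205 ≈ 1.0233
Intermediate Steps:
T(U) = U² + 2*U
P(C) = 17/C - C*(2 + C)/19 (P(C) = (C*(2 + C))/(-19) + 17/C = (C*(2 + C))*(-1/19) + 17/C = -C*(2 + C)/19 + 17/C = 17/C - C*(2 + C)/19)
(2020 + 836)/(P(16) + 2805) = (2020 + 836)/((1/19)*(323 - 1*16²*(2 + 16))/16 + 2805) = 2856/((1/19)*(1/16)*(323 - 1*256*18) + 2805) = 2856/((1/19)*(1/16)*(323 - 4608) + 2805) = 2856/((1/19)*(1/16)*(-4285) + 2805) = 2856/(-4285/304 + 2805) = 2856/(848435/304) = 2856*(304/848435) = 124032/121205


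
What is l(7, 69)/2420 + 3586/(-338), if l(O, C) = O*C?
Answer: -4257433/408980 ≈ -10.410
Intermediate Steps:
l(O, C) = C*O
l(7, 69)/2420 + 3586/(-338) = (69*7)/2420 + 3586/(-338) = 483*(1/2420) + 3586*(-1/338) = 483/2420 - 1793/169 = -4257433/408980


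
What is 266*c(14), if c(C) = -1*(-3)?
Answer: 798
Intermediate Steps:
c(C) = 3
266*c(14) = 266*3 = 798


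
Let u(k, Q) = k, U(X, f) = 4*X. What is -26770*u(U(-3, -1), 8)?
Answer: 321240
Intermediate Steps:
-26770*u(U(-3, -1), 8) = -107080*(-3) = -26770*(-12) = 321240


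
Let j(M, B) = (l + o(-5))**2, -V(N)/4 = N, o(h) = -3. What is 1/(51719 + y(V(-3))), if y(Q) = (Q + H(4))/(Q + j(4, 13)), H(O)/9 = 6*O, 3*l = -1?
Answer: 52/2689901 ≈ 1.9332e-5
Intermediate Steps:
l = -1/3 (l = (1/3)*(-1) = -1/3 ≈ -0.33333)
V(N) = -4*N
j(M, B) = 100/9 (j(M, B) = (-1/3 - 3)**2 = (-10/3)**2 = 100/9)
H(O) = 54*O (H(O) = 9*(6*O) = 54*O)
y(Q) = (216 + Q)/(100/9 + Q) (y(Q) = (Q + 54*4)/(Q + 100/9) = (Q + 216)/(100/9 + Q) = (216 + Q)/(100/9 + Q))
1/(51719 + y(V(-3))) = 1/(51719 + 9*(216 - 4*(-3))/(100 + 9*(-4*(-3)))) = 1/(51719 + 9*(216 + 12)/(100 + 9*12)) = 1/(51719 + 9*228/(100 + 108)) = 1/(51719 + 9*228/208) = 1/(51719 + 9*(1/208)*228) = 1/(51719 + 513/52) = 1/(2689901/52) = 52/2689901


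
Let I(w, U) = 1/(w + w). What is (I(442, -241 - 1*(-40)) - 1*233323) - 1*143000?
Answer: -332669531/884 ≈ -3.7632e+5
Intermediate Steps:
I(w, U) = 1/(2*w)
(I(442, -241 - 1*(-40)) - 1*233323) - 1*143000 = ((1/2)/442 - 1*233323) - 1*143000 = ((1/2)*(1/442) - 233323) - 143000 = (1/884 - 233323) - 143000 = -206257531/884 - 143000 = -332669531/884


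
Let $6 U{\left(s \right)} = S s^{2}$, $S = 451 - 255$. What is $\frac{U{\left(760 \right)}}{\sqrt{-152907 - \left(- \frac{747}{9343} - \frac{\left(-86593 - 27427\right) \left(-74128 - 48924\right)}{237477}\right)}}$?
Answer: $- \frac{4043200 i \sqrt{461889866789519741919318}}{44609129734101} \approx - 61599.0 i$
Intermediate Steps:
$S = 196$ ($S = 451 - 255 = 196$)
$U{\left(s \right)} = \frac{98 s^{2}}{3}$ ($U{\left(s \right)} = \frac{196 s^{2}}{6} = \frac{98 s^{2}}{3}$)
$\frac{U{\left(760 \right)}}{\sqrt{-152907 - \left(- \frac{747}{9343} - \frac{\left(-86593 - 27427\right) \left(-74128 - 48924\right)}{237477}\right)}} = \frac{\frac{98}{3} \cdot 760^{2}}{\sqrt{-152907 - \left(- \frac{747}{9343} - \frac{\left(-86593 - 27427\right) \left(-74128 - 48924\right)}{237477}\right)}} = \frac{\frac{98}{3} \cdot 577600}{\sqrt{-152907 - \left(- \frac{747}{9343} - \left(-114020\right) \left(-123052\right) \frac{1}{237477}\right)}} = \frac{56604800}{3 \sqrt{-152907 + \left(\frac{747}{9343} + 14030389040 \cdot \frac{1}{237477}\right)}} = \frac{56604800}{3 \sqrt{-152907 + \left(\frac{747}{9343} + \frac{14030389040}{237477}\right)}} = \frac{56604800}{3 \sqrt{-152907 + \frac{131086102196039}{2218747611}}} = \frac{56604800}{3 \sqrt{- \frac{208175938759138}{2218747611}}} = \frac{56604800}{3 \frac{i \sqrt{461889866789519741919318}}{2218747611}} = \frac{56604800 \left(- \frac{i \sqrt{461889866789519741919318}}{208175938759138}\right)}{3} = - \frac{4043200 i \sqrt{461889866789519741919318}}{44609129734101}$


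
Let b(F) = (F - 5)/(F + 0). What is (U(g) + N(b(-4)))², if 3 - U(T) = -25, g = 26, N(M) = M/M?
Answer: 841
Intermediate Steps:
b(F) = (-5 + F)/F
N(M) = 1
U(T) = 28 (U(T) = 3 - 1*(-25) = 3 + 25 = 28)
(U(g) + N(b(-4)))² = (28 + 1)² = 29² = 841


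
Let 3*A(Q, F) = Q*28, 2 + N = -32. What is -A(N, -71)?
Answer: 952/3 ≈ 317.33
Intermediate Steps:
N = -34 (N = -2 - 32 = -34)
A(Q, F) = 28*Q/3 (A(Q, F) = (Q*28)/3 = (28*Q)/3 = 28*Q/3)
-A(N, -71) = -28*(-34)/3 = -1*(-952/3) = 952/3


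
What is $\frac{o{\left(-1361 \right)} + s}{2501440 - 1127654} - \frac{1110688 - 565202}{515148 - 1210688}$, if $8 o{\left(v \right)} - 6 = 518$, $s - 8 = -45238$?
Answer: $\frac{358983656833}{477761557220} \approx 0.75139$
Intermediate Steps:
$s = -45230$ ($s = 8 - 45238 = -45230$)
$o{\left(v \right)} = \frac{131}{2}$ ($o{\left(v \right)} = \frac{3}{4} + \frac{1}{8} \cdot 518 = \frac{3}{4} + \frac{259}{4} = \frac{131}{2}$)
$\frac{o{\left(-1361 \right)} + s}{2501440 - 1127654} - \frac{1110688 - 565202}{515148 - 1210688} = \frac{\frac{131}{2} - 45230}{2501440 - 1127654} - \frac{1110688 - 565202}{515148 - 1210688} = - \frac{90329}{2 \cdot 1373786} - \frac{545486}{-695540} = \left(- \frac{90329}{2}\right) \frac{1}{1373786} - 545486 \left(- \frac{1}{695540}\right) = - \frac{90329}{2747572} - - \frac{272743}{347770} = - \frac{90329}{2747572} + \frac{272743}{347770} = \frac{358983656833}{477761557220}$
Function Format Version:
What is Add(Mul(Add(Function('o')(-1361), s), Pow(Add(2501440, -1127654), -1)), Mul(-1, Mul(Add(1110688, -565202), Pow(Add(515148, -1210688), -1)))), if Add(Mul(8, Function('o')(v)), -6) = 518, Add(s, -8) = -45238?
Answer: Rational(358983656833, 477761557220) ≈ 0.75139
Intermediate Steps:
s = -45230 (s = Add(8, -45238) = -45230)
Function('o')(v) = Rational(131, 2) (Function('o')(v) = Add(Rational(3, 4), Mul(Rational(1, 8), 518)) = Add(Rational(3, 4), Rational(259, 4)) = Rational(131, 2))
Add(Mul(Add(Function('o')(-1361), s), Pow(Add(2501440, -1127654), -1)), Mul(-1, Mul(Add(1110688, -565202), Pow(Add(515148, -1210688), -1)))) = Add(Mul(Add(Rational(131, 2), -45230), Pow(Add(2501440, -1127654), -1)), Mul(-1, Mul(Add(1110688, -565202), Pow(Add(515148, -1210688), -1)))) = Add(Mul(Rational(-90329, 2), Pow(1373786, -1)), Mul(-1, Mul(545486, Pow(-695540, -1)))) = Add(Mul(Rational(-90329, 2), Rational(1, 1373786)), Mul(-1, Mul(545486, Rational(-1, 695540)))) = Add(Rational(-90329, 2747572), Mul(-1, Rational(-272743, 347770))) = Add(Rational(-90329, 2747572), Rational(272743, 347770)) = Rational(358983656833, 477761557220)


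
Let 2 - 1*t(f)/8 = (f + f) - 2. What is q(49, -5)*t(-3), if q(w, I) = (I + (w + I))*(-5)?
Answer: -15600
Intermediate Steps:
q(w, I) = -10*I - 5*w (q(w, I) = (I + (I + w))*(-5) = (w + 2*I)*(-5) = -10*I - 5*w)
t(f) = 32 - 16*f (t(f) = 16 - 8*((f + f) - 2) = 16 - 8*(2*f - 2) = 16 - 8*(-2 + 2*f) = 16 + (16 - 16*f) = 32 - 16*f)
q(49, -5)*t(-3) = (-10*(-5) - 5*49)*(32 - 16*(-3)) = (50 - 245)*(32 + 48) = -195*80 = -15600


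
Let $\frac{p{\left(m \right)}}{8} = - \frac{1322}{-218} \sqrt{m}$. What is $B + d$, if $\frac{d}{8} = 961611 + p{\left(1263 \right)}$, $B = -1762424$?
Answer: $5930464 + \frac{42304 \sqrt{1263}}{109} \approx 5.9443 \cdot 10^{6}$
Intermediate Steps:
$p{\left(m \right)} = \frac{5288 \sqrt{m}}{109}$ ($p{\left(m \right)} = 8 - \frac{1322}{-218} \sqrt{m} = 8 \left(-1322\right) \left(- \frac{1}{218}\right) \sqrt{m} = 8 \frac{661 \sqrt{m}}{109} = \frac{5288 \sqrt{m}}{109}$)
$d = 7692888 + \frac{42304 \sqrt{1263}}{109}$ ($d = 8 \left(961611 + \frac{5288 \sqrt{1263}}{109}\right) = 7692888 + \frac{42304 \sqrt{1263}}{109} \approx 7.7067 \cdot 10^{6}$)
$B + d = -1762424 + \left(7692888 + \frac{42304 \sqrt{1263}}{109}\right) = 5930464 + \frac{42304 \sqrt{1263}}{109}$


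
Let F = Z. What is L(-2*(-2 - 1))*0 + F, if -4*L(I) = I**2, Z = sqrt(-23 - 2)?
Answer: 5*I ≈ 5.0*I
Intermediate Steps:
Z = 5*I (Z = sqrt(-25) = 5*I ≈ 5.0*I)
L(I) = -I**2/4
F = 5*I ≈ 5.0*I
L(-2*(-2 - 1))*0 + F = -4*(-2 - 1)**2/4*0 + 5*I = -(-2*(-3))**2/4*0 + 5*I = -1/4*6**2*0 + 5*I = -1/4*36*0 + 5*I = -9*0 + 5*I = 0 + 5*I = 5*I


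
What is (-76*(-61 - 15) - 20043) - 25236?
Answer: -39503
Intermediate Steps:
(-76*(-61 - 15) - 20043) - 25236 = (-76*(-76) - 20043) - 25236 = (5776 - 20043) - 25236 = -14267 - 25236 = -39503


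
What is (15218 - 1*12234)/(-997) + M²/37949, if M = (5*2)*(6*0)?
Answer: -2984/997 ≈ -2.9930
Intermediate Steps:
M = 0 (M = 10*0 = 0)
(15218 - 1*12234)/(-997) + M²/37949 = (15218 - 1*12234)/(-997) + 0²/37949 = (15218 - 12234)*(-1/997) + 0*(1/37949) = 2984*(-1/997) + 0 = -2984/997 + 0 = -2984/997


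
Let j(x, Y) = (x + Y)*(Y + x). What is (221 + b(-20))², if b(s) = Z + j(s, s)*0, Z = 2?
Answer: 49729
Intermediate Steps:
j(x, Y) = (Y + x)² (j(x, Y) = (Y + x)*(Y + x) = (Y + x)²)
b(s) = 2 (b(s) = 2 + (s + s)²*0 = 2 + (2*s)²*0 = 2 + (4*s²)*0 = 2 + 0 = 2)
(221 + b(-20))² = (221 + 2)² = 223² = 49729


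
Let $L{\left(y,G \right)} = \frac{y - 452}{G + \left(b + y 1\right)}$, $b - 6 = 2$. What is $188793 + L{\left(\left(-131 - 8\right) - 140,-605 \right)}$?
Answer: $\frac{165383399}{876} \approx 1.8879 \cdot 10^{5}$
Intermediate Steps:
$b = 8$ ($b = 6 + 2 = 8$)
$L{\left(y,G \right)} = \frac{-452 + y}{8 + G + y}$ ($L{\left(y,G \right)} = \frac{y - 452}{G + \left(8 + y 1\right)} = \frac{-452 + y}{G + \left(8 + y\right)} = \frac{-452 + y}{8 + G + y}$)
$188793 + L{\left(\left(-131 - 8\right) - 140,-605 \right)} = 188793 + \frac{-452 - 279}{8 - 605 - 279} = 188793 + \frac{1}{-876} \left(-731\right) = 188793 - - \frac{731}{876} = 188793 + \frac{731}{876} = \frac{165383399}{876}$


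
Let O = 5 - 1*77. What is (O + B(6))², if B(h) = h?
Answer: 4356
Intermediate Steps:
O = -72 (O = 5 - 77 = -72)
(O + B(6))² = (-72 + 6)² = (-66)² = 4356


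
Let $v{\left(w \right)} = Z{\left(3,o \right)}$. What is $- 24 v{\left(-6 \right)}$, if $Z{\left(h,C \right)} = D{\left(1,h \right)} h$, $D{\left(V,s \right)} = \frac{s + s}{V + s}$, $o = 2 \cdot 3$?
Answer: $-108$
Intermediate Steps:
$o = 6$
$D{\left(V,s \right)} = \frac{2 s}{V + s}$
$Z{\left(h,C \right)} = \frac{2 h^{2}}{1 + h}$ ($Z{\left(h,C \right)} = \frac{2 h}{1 + h} h = \frac{2 h^{2}}{1 + h}$)
$v{\left(w \right)} = \frac{9}{2}$ ($v{\left(w \right)} = \frac{2 \cdot 3^{2}}{1 + 3} = 2 \cdot 9 \cdot \frac{1}{4} = \frac{9}{2}$)
$- 24 v{\left(-6 \right)} = \left(-24\right) \frac{9}{2} = -108$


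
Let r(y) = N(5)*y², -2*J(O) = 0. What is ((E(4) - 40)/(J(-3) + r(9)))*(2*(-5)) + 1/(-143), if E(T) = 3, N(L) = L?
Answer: 10501/11583 ≈ 0.90659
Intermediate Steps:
J(O) = 0 (J(O) = -½*0 = 0)
r(y) = 5*y²
((E(4) - 40)/(J(-3) + r(9)))*(2*(-5)) + 1/(-143) = ((3 - 40)/(0 + 5*9²))*(2*(-5)) + 1/(-143) = -37/(0 + 5*81)*(-10) - 1/143 = -37/(0 + 405)*(-10) - 1/143 = -37/405*(-10) - 1/143 = 74/81 - 1/143 = 10501/11583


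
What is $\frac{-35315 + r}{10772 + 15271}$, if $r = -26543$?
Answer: $- \frac{61858}{26043} \approx -2.3752$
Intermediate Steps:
$\frac{-35315 + r}{10772 + 15271} = \frac{-35315 - 26543}{10772 + 15271} = - \frac{61858}{26043}$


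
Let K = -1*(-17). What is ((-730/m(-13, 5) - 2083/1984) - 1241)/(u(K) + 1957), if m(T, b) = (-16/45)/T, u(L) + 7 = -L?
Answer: -55418427/3835072 ≈ -14.450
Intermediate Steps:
K = 17
u(L) = -7 - L
m(T, b) = -16/(45*T) (m(T, b) = (-16*1/45)/T = -16/(45*T))
((-730/m(-13, 5) - 2083/1984) - 1241)/(u(K) + 1957) = ((-730/((-16/45/(-13))) - 2083/1984) - 1241)/((-7 - 1*17) + 1957) = ((-730/((-16/45*(-1/13))) - 2083*1/1984) - 1241)/((-7 - 17) + 1957) = ((-730/16/585 - 2083/1984) - 1241)/(-24 + 1957) = ((-730*585/16 - 2083/1984) - 1241)/1933 = ((-213525/8 - 2083/1984) - 1241)*(1/1933) = (-52956283/1984 - 1241)*(1/1933) = -55418427/1984*1/1933 = -55418427/3835072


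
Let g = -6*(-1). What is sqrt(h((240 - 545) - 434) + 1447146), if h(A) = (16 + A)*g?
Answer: 6*sqrt(40078) ≈ 1201.2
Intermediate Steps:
g = 6
h(A) = 96 + 6*A (h(A) = (16 + A)*6 = 96 + 6*A)
sqrt(h((240 - 545) - 434) + 1447146) = sqrt((96 + 6*((240 - 545) - 434)) + 1447146) = sqrt((96 + 6*(-305 - 434)) + 1447146) = sqrt((96 + 6*(-739)) + 1447146) = sqrt((96 - 4434) + 1447146) = sqrt(-4338 + 1447146) = sqrt(1442808) = 6*sqrt(40078)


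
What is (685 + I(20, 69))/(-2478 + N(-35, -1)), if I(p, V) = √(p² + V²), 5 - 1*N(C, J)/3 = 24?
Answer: -137/507 - √5161/2535 ≈ -0.29856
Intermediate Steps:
N(C, J) = -57 (N(C, J) = 15 - 3*24 = 15 - 72 = -57)
I(p, V) = √(V² + p²)
(685 + I(20, 69))/(-2478 + N(-35, -1)) = (685 + √(69² + 20²))/(-2478 - 57) = (685 + √(4761 + 400))/(-2535) = (685 + √5161)*(-1/2535) = -137/507 - √5161/2535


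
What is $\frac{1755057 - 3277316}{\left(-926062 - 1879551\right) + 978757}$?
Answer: $\frac{1522259}{1826856} \approx 0.83327$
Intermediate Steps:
$\frac{1755057 - 3277316}{\left(-926062 - 1879551\right) + 978757} = - \frac{1522259}{\left(-926062 - 1879551\right) + 978757} = - \frac{1522259}{-2805613 + 978757} = - \frac{1522259}{-1826856} = \left(-1522259\right) \left(- \frac{1}{1826856}\right) = \frac{1522259}{1826856}$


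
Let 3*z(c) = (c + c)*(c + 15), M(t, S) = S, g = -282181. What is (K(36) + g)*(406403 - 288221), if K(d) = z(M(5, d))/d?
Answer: -33344696754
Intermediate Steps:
z(c) = 2*c*(15 + c)/3 (z(c) = ((c + c)*(c + 15))/3 = ((2*c)*(15 + c))/3 = (2*c*(15 + c))/3 = 2*c*(15 + c)/3)
K(d) = 10 + 2*d/3 (K(d) = (2*d*(15 + d)/3)/d = 10 + 2*d/3)
(K(36) + g)*(406403 - 288221) = ((10 + (⅔)*36) - 282181)*(406403 - 288221) = ((10 + 24) - 282181)*118182 = (34 - 282181)*118182 = -282147*118182 = -33344696754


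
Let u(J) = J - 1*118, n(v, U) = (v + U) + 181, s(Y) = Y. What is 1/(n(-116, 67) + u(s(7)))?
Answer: 1/21 ≈ 0.047619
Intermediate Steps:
n(v, U) = 181 + U + v (n(v, U) = (U + v) + 181 = 181 + U + v)
u(J) = -118 + J (u(J) = J - 118 = -118 + J)
1/(n(-116, 67) + u(s(7))) = 1/((181 + 67 - 116) + (-118 + 7)) = 1/(132 - 111) = 1/21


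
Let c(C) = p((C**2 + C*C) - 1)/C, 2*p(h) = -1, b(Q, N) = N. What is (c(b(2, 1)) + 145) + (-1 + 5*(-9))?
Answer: 197/2 ≈ 98.500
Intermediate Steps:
p(h) = -1/2 (p(h) = (1/2)*(-1) = -1/2)
c(C) = -1/(2*C)
(c(b(2, 1)) + 145) + (-1 + 5*(-9)) = (-1/2/1 + 145) + (-1 + 5*(-9)) = (-1/2*1 + 145) + (-1 - 45) = (-1/2 + 145) - 46 = 289/2 - 46 = 197/2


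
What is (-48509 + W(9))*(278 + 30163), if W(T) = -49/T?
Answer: -4430484610/3 ≈ -1.4768e+9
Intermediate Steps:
(-48509 + W(9))*(278 + 30163) = (-48509 - 49/9)*(278 + 30163) = (-48509 - 49*⅑)*30441 = (-48509 - 49/9)*30441 = -436630/9*30441 = -4430484610/3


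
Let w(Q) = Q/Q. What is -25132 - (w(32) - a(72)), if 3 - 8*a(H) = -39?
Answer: -100511/4 ≈ -25128.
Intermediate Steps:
w(Q) = 1
a(H) = 21/4 (a(H) = 3/8 - 1/8*(-39) = 3/8 + 39/8 = 21/4)
-25132 - (w(32) - a(72)) = -25132 - (1 - 1*21/4) = -25132 - (1 - 21/4) = -25132 - 1*(-17/4) = -25132 + 17/4 = -100511/4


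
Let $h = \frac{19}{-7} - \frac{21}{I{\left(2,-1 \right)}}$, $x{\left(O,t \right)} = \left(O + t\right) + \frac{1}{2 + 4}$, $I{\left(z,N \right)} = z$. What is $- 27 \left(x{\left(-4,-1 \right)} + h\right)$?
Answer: $\frac{3411}{7} \approx 487.29$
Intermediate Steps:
$x{\left(O,t \right)} = \frac{1}{6} + O + t$ ($x{\left(O,t \right)} = \left(O + t\right) + \frac{1}{6} = \frac{1}{6} + O + t$)
$h = - \frac{185}{14}$ ($h = \frac{19}{-7} - \frac{21}{2} = 19 \left(- \frac{1}{7}\right) - \frac{21}{2} = - \frac{19}{7} - \frac{21}{2} = - \frac{185}{14} \approx -13.214$)
$- 27 \left(x{\left(-4,-1 \right)} + h\right) = - 27 \left(\left(\frac{1}{6} - 4 - 1\right) - \frac{185}{14}\right) = - 27 \left(- \frac{29}{6} - \frac{185}{14}\right) = \left(-27\right) \left(- \frac{379}{21}\right) = \frac{3411}{7}$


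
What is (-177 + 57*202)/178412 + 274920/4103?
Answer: 49095542751/732024436 ≈ 67.068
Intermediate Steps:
(-177 + 57*202)/178412 + 274920/4103 = (-177 + 11514)*(1/178412) + 274920*(1/4103) = 11337*(1/178412) + 274920/4103 = 11337/178412 + 274920/4103 = 49095542751/732024436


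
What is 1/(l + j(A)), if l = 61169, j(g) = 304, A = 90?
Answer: 1/61473 ≈ 1.6267e-5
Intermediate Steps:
1/(l + j(A)) = 1/(61169 + 304) = 1/61473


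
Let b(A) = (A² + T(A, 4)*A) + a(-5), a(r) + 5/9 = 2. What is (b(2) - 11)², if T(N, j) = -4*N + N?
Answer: 24964/81 ≈ 308.20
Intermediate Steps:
a(r) = 13/9 (a(r) = -5/9 + 2 = 13/9)
T(N, j) = -3*N
b(A) = 13/9 - 2*A² (b(A) = (A² + (-3*A)*A) + 13/9 = (A² - 3*A²) + 13/9 = -2*A² + 13/9 = 13/9 - 2*A²)
(b(2) - 11)² = ((13/9 - 2*2²) - 11)² = ((13/9 - 2*4) - 11)² = ((13/9 - 8) - 11)² = (-59/9 - 11)² = (-158/9)² = 24964/81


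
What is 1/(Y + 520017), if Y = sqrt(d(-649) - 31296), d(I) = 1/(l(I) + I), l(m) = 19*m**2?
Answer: 4161264436890/2163928499114139449 - 3*I*sqrt(222670082720192470)/2163928499114139449 ≈ 1.923e-6 - 6.542e-10*I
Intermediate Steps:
d(I) = 1/(I + 19*I**2) (d(I) = 1/(19*I**2 + I) = 1/(I + 19*I**2))
Y = I*sqrt(222670082720192470)/2667390 (Y = sqrt(1/((-649)*(1 + 19*(-649))) - 31296) = sqrt(-1/(649*(1 - 12331)) - 31296) = sqrt(-1/649/(-12330) - 31296) = sqrt(-1/649*(-1/12330) - 31296) = sqrt(1/8002170 - 31296) = sqrt(-250435912319/8002170) = I*sqrt(222670082720192470)/2667390 ≈ 176.91*I)
1/(Y + 520017) = 1/(I*sqrt(222670082720192470)/2667390 + 520017) = 1/(520017 + I*sqrt(222670082720192470)/2667390)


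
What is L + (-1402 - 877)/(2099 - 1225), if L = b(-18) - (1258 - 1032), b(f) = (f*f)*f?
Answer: -5296971/874 ≈ -6060.6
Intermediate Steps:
b(f) = f**3 (b(f) = f**2*f = f**3)
L = -6058 (L = (-18)**3 - (1258 - 1032) = -5832 - 1*226 = -5832 - 226 = -6058)
L + (-1402 - 877)/(2099 - 1225) = -6058 + (-1402 - 877)/(2099 - 1225) = -6058 - 2279/874 = -5296971/874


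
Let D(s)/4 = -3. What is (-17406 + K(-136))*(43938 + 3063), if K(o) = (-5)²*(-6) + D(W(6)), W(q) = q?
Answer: -825713568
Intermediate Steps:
D(s) = -12 (D(s) = 4*(-3) = -12)
K(o) = -162 (K(o) = (-5)²*(-6) - 12 = 25*(-6) - 12 = -150 - 12 = -162)
(-17406 + K(-136))*(43938 + 3063) = (-17406 - 162)*(43938 + 3063) = -17568*47001 = -825713568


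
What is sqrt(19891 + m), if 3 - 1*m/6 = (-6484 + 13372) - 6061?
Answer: sqrt(14947) ≈ 122.26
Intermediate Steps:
m = -4944 (m = 18 - 6*((-6484 + 13372) - 6061) = 18 - 6*(6888 - 6061) = 18 - 6*827 = 18 - 4962 = -4944)
sqrt(19891 + m) = sqrt(19891 - 4944) = sqrt(14947)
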